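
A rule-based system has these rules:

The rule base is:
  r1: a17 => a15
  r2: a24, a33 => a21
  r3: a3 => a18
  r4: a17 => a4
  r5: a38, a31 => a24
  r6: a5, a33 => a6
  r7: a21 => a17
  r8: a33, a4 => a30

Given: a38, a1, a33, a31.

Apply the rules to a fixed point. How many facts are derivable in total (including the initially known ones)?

10

Round 1 — r5, derive a24.
Round 2 — r2, derive a21.
Round 3 — r7, derive a17.
Round 4 — r1, r4, derive a15, a4.
Round 5 — r8, derive a30.
Closure: {a1, a15, a17, a21, a24, a30, a31, a33, a38, a4} — 10 facts.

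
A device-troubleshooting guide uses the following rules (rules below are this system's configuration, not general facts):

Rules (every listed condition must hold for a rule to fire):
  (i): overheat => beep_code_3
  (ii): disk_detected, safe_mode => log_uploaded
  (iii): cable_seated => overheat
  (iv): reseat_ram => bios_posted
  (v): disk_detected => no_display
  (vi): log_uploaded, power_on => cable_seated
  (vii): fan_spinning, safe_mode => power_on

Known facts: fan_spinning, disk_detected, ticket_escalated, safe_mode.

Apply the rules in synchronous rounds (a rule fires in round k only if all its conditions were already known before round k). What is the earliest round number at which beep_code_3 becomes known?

4

Round 1: (ii) [disk_detected, safe_mode => log_uploaded]; (v) [disk_detected => no_display]; (vii) [fan_spinning, safe_mode => power_on]. New: log_uploaded, no_display, power_on.
Round 2: (vi) [log_uploaded, power_on => cable_seated]. New: cable_seated.
Round 3: (iii) [cable_seated => overheat]. New: overheat.
Round 4: (i) [overheat => beep_code_3]. New: beep_code_3.
beep_code_3 first appears in round 4.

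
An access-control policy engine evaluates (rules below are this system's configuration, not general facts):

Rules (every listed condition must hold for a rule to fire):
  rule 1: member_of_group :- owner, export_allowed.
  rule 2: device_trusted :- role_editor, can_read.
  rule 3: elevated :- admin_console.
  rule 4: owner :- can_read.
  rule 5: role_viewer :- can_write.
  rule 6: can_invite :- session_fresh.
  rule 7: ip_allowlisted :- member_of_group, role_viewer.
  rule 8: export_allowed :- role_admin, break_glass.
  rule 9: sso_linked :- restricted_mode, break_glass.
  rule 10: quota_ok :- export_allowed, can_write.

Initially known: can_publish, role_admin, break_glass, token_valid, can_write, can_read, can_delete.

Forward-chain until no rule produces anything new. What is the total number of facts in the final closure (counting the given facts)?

13

Round 1: rule 4 [owner :- can_read.]; rule 5 [role_viewer :- can_write.]; rule 8 [export_allowed :- role_admin, break_glass.]. New: owner, role_viewer, export_allowed.
Round 2: rule 1 [member_of_group :- owner, export_allowed.]; rule 10 [quota_ok :- export_allowed, can_write.]. New: member_of_group, quota_ok.
Round 3: rule 7 [ip_allowlisted :- member_of_group, role_viewer.]. New: ip_allowlisted.
Closure: {break_glass, can_delete, can_publish, can_read, can_write, export_allowed, ip_allowlisted, member_of_group, owner, quota_ok, role_admin, role_viewer, token_valid} — 13 facts.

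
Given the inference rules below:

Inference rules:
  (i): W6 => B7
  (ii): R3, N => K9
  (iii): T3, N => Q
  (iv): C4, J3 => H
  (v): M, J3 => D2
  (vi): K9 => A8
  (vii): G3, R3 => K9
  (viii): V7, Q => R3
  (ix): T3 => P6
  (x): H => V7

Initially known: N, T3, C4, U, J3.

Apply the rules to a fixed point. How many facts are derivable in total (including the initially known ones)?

12

Round 1: (iii) [T3, N => Q]; (iv) [C4, J3 => H]; (ix) [T3 => P6]. New: Q, H, P6.
Round 2: (x) [H => V7]. New: V7.
Round 3: (viii) [V7, Q => R3]. New: R3.
Round 4: (ii) [R3, N => K9]. New: K9.
Round 5: (vi) [K9 => A8]. New: A8.
Closure: {A8, C4, H, J3, K9, N, P6, Q, R3, T3, U, V7} — 12 facts.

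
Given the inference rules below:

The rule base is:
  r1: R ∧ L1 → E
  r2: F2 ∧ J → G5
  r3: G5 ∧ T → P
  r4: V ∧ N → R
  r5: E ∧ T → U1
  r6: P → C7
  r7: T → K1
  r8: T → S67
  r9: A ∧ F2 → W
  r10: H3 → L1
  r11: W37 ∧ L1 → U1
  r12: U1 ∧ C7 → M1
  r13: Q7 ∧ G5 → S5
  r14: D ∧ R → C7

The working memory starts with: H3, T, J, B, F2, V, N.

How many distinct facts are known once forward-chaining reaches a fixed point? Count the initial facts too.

Round 1: r2 [F2 ∧ J → G5]; r4 [V ∧ N → R]; r7 [T → K1]; r8 [T → S67]; r10 [H3 → L1]. New: G5, R, K1, S67, L1.
Round 2: r1 [R ∧ L1 → E]; r3 [G5 ∧ T → P]. New: E, P.
Round 3: r5 [E ∧ T → U1]; r6 [P → C7]. New: U1, C7.
Round 4: r12 [U1 ∧ C7 → M1]. New: M1.
Closure: {B, C7, E, F2, G5, H3, J, K1, L1, M1, N, P, R, S67, T, U1, V} — 17 facts.

17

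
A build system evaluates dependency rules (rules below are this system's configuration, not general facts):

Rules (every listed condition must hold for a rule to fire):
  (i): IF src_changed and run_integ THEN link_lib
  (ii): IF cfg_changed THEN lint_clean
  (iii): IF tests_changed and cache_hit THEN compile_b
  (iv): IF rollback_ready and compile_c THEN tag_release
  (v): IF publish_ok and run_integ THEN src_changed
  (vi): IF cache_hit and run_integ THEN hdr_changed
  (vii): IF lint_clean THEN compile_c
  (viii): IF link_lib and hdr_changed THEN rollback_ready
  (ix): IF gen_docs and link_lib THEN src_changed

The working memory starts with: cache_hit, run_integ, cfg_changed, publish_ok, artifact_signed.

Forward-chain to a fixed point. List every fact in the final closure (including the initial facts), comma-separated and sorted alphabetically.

artifact_signed, cache_hit, cfg_changed, compile_c, hdr_changed, link_lib, lint_clean, publish_ok, rollback_ready, run_integ, src_changed, tag_release

Round 1 fires (ii), (v), (vi), giving lint_clean, src_changed, hdr_changed.
Round 2 fires (i), (vii), giving link_lib, compile_c.
Round 3 fires (viii), giving rollback_ready.
Round 4 fires (iv), giving tag_release.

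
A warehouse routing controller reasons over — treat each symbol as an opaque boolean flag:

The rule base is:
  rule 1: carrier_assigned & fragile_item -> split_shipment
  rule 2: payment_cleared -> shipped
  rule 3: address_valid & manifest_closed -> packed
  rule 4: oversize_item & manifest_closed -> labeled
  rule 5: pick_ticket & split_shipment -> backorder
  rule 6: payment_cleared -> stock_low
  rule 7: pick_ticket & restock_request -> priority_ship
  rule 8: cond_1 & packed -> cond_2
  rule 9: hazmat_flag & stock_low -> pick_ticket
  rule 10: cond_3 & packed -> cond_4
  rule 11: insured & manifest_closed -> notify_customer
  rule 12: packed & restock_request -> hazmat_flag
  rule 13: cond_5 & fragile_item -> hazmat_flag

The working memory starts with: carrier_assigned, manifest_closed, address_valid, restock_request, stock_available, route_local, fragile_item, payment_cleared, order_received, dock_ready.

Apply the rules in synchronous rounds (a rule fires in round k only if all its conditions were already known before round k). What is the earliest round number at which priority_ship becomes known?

Round 1: rule 1 [carrier_assigned & fragile_item -> split_shipment]; rule 2 [payment_cleared -> shipped]; rule 3 [address_valid & manifest_closed -> packed]; rule 6 [payment_cleared -> stock_low]. New: split_shipment, shipped, packed, stock_low.
Round 2: rule 12 [packed & restock_request -> hazmat_flag]. New: hazmat_flag.
Round 3: rule 9 [hazmat_flag & stock_low -> pick_ticket]. New: pick_ticket.
Round 4: rule 5 [pick_ticket & split_shipment -> backorder]; rule 7 [pick_ticket & restock_request -> priority_ship]. New: backorder, priority_ship.
priority_ship first appears in round 4.

4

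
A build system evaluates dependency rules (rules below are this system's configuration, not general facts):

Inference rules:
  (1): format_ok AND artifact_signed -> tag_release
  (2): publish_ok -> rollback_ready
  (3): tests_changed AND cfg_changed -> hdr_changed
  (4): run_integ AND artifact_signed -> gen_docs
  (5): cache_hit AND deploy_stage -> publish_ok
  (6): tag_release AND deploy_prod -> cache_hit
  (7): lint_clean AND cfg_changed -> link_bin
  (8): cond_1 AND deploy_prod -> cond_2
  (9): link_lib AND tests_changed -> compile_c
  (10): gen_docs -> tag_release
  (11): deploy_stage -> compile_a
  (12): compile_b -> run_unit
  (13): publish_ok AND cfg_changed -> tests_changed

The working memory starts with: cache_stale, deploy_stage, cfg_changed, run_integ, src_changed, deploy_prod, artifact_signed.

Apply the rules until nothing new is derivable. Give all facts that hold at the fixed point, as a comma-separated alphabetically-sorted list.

[1] (4) [run_integ AND artifact_signed -> gen_docs]; (11) [deploy_stage -> compile_a]. ⇒ new: gen_docs, compile_a.
[2] (10) [gen_docs -> tag_release]. ⇒ new: tag_release.
[3] (6) [tag_release AND deploy_prod -> cache_hit]. ⇒ new: cache_hit.
[4] (5) [cache_hit AND deploy_stage -> publish_ok]. ⇒ new: publish_ok.
[5] (2) [publish_ok -> rollback_ready]; (13) [publish_ok AND cfg_changed -> tests_changed]. ⇒ new: rollback_ready, tests_changed.
[6] (3) [tests_changed AND cfg_changed -> hdr_changed]. ⇒ new: hdr_changed.

artifact_signed, cache_hit, cache_stale, cfg_changed, compile_a, deploy_prod, deploy_stage, gen_docs, hdr_changed, publish_ok, rollback_ready, run_integ, src_changed, tag_release, tests_changed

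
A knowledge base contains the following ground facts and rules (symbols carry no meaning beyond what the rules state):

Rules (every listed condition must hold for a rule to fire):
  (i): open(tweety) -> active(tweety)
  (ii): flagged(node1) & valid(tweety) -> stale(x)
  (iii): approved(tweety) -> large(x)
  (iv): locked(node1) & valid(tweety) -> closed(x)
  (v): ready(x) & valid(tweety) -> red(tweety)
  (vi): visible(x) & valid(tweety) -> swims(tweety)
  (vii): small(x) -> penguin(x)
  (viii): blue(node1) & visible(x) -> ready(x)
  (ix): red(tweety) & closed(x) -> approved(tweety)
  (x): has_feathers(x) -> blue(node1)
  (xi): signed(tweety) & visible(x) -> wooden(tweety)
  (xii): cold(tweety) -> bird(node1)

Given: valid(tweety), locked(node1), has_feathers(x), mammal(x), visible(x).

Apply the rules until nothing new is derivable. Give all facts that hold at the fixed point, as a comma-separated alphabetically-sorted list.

approved(tweety), blue(node1), closed(x), has_feathers(x), large(x), locked(node1), mammal(x), ready(x), red(tweety), swims(tweety), valid(tweety), visible(x)

Round 1: (iv) [locked(node1) & valid(tweety) -> closed(x)]; (vi) [visible(x) & valid(tweety) -> swims(tweety)]; (x) [has_feathers(x) -> blue(node1)]. New: closed(x), swims(tweety), blue(node1).
Round 2: (viii) [blue(node1) & visible(x) -> ready(x)]. New: ready(x).
Round 3: (v) [ready(x) & valid(tweety) -> red(tweety)]. New: red(tweety).
Round 4: (ix) [red(tweety) & closed(x) -> approved(tweety)]. New: approved(tweety).
Round 5: (iii) [approved(tweety) -> large(x)]. New: large(x).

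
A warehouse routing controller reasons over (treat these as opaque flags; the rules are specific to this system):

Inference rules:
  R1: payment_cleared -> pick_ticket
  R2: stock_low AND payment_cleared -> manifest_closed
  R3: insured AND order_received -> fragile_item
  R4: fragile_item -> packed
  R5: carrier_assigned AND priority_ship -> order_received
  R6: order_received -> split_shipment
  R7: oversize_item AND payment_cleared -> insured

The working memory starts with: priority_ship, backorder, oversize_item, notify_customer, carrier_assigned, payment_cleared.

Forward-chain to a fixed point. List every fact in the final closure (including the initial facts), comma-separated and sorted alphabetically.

Round 1: R1 [payment_cleared -> pick_ticket]; R5 [carrier_assigned AND priority_ship -> order_received]; R7 [oversize_item AND payment_cleared -> insured]. Adds pick_ticket, order_received, insured.
Round 2: R3 [insured AND order_received -> fragile_item]; R6 [order_received -> split_shipment]. Adds fragile_item, split_shipment.
Round 3: R4 [fragile_item -> packed]. Adds packed.

backorder, carrier_assigned, fragile_item, insured, notify_customer, order_received, oversize_item, packed, payment_cleared, pick_ticket, priority_ship, split_shipment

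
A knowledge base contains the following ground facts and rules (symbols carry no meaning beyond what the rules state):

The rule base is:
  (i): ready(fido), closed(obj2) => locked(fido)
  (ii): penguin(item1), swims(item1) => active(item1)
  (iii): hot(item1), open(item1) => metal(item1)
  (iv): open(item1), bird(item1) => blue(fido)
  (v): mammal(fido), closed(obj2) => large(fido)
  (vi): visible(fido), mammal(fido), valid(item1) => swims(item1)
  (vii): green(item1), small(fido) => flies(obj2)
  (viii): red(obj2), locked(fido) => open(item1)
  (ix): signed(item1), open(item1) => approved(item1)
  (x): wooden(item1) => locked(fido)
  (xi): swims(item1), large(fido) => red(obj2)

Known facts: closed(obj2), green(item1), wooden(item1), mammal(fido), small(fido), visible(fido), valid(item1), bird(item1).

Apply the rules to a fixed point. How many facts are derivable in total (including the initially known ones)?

Round 1 — (v), (vi), (vii), (x), derive large(fido), swims(item1), flies(obj2), locked(fido).
Round 2 — (xi), derive red(obj2).
Round 3 — (viii), derive open(item1).
Round 4 — (iv), derive blue(fido).
Closure: {bird(item1), blue(fido), closed(obj2), flies(obj2), green(item1), large(fido), locked(fido), mammal(fido), open(item1), red(obj2), small(fido), swims(item1), valid(item1), visible(fido), wooden(item1)} — 15 facts.

15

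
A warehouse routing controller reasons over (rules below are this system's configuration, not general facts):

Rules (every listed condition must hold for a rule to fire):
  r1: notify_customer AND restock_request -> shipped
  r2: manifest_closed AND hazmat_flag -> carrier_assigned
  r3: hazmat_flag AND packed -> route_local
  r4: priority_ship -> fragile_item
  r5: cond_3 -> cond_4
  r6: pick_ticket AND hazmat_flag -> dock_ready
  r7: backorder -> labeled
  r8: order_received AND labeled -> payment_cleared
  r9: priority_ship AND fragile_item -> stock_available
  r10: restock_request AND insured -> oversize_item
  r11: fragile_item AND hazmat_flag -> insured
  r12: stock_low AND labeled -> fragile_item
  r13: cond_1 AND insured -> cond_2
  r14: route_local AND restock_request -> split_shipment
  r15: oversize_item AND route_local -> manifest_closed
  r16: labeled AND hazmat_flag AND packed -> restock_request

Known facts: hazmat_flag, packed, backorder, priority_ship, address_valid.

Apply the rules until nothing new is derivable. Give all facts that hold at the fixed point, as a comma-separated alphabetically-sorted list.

Round 1 fires r3, r4, r7, giving route_local, fragile_item, labeled.
Round 2 fires r9, r11, r16, giving stock_available, insured, restock_request.
Round 3 fires r10, r14, giving oversize_item, split_shipment.
Round 4 fires r15, giving manifest_closed.
Round 5 fires r2, giving carrier_assigned.

address_valid, backorder, carrier_assigned, fragile_item, hazmat_flag, insured, labeled, manifest_closed, oversize_item, packed, priority_ship, restock_request, route_local, split_shipment, stock_available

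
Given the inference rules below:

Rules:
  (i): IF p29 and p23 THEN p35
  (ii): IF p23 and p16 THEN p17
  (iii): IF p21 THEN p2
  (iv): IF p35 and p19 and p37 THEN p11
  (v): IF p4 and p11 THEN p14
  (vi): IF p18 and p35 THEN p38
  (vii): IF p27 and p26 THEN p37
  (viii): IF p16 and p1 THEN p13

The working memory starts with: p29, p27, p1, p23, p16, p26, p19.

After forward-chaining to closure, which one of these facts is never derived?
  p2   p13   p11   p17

p2

Round 1: (i) [IF p29 and p23 THEN p35]; (ii) [IF p23 and p16 THEN p17]; (vii) [IF p27 and p26 THEN p37]; (viii) [IF p16 and p1 THEN p13]. Adds p35, p17, p37, p13.
Round 2: (iv) [IF p35 and p19 and p37 THEN p11]. Adds p11.
Derived: p13 (round 1), p11 (round 2), p17 (round 1). p2 never appears in any round.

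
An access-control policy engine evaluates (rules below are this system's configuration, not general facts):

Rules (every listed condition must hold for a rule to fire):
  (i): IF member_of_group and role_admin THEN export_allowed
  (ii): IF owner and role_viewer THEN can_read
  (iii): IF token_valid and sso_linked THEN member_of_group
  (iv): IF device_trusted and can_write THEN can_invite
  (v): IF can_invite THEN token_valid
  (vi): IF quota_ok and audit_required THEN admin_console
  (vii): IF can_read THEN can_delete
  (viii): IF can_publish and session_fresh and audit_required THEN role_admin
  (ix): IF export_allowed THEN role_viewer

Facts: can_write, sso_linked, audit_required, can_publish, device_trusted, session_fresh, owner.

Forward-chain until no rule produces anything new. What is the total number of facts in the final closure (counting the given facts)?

Round 1: (iv) [IF device_trusted and can_write THEN can_invite]; (viii) [IF can_publish and session_fresh and audit_required THEN role_admin]. New: can_invite, role_admin.
Round 2: (v) [IF can_invite THEN token_valid]. New: token_valid.
Round 3: (iii) [IF token_valid and sso_linked THEN member_of_group]. New: member_of_group.
Round 4: (i) [IF member_of_group and role_admin THEN export_allowed]. New: export_allowed.
Round 5: (ix) [IF export_allowed THEN role_viewer]. New: role_viewer.
Round 6: (ii) [IF owner and role_viewer THEN can_read]. New: can_read.
Round 7: (vii) [IF can_read THEN can_delete]. New: can_delete.
Closure: {audit_required, can_delete, can_invite, can_publish, can_read, can_write, device_trusted, export_allowed, member_of_group, owner, role_admin, role_viewer, session_fresh, sso_linked, token_valid} — 15 facts.

15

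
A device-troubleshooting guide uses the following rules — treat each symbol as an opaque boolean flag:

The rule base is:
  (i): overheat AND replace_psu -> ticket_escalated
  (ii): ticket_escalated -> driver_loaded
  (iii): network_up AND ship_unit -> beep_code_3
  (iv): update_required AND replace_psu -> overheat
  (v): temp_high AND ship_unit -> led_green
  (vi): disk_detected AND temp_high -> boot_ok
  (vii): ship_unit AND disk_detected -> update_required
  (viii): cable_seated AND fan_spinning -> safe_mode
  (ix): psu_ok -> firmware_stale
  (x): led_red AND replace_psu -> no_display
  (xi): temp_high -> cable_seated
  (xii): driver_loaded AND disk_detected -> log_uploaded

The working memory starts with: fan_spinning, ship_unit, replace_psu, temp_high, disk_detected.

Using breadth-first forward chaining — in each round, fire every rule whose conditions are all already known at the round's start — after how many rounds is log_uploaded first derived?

5

Round 1 — (v), (vi), (vii), (xi), derive led_green, boot_ok, update_required, cable_seated.
Round 2 — (iv), (viii), derive overheat, safe_mode.
Round 3 — (i), derive ticket_escalated.
Round 4 — (ii), derive driver_loaded.
Round 5 — (xii), derive log_uploaded.
log_uploaded first appears in round 5.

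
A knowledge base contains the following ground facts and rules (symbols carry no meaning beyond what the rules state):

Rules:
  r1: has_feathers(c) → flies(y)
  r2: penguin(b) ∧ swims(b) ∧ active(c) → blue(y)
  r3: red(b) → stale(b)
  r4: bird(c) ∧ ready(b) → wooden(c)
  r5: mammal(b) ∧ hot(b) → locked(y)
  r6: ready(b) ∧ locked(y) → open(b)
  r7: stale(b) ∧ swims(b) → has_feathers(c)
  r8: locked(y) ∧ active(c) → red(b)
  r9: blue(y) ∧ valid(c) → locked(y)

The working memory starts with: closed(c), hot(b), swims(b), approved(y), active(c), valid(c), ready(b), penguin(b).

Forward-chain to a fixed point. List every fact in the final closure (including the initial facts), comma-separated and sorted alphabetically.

active(c), approved(y), blue(y), closed(c), flies(y), has_feathers(c), hot(b), locked(y), open(b), penguin(b), ready(b), red(b), stale(b), swims(b), valid(c)

Round 1: r2 [penguin(b) ∧ swims(b) ∧ active(c) → blue(y)]. New: blue(y).
Round 2: r9 [blue(y) ∧ valid(c) → locked(y)]. New: locked(y).
Round 3: r6 [ready(b) ∧ locked(y) → open(b)]; r8 [locked(y) ∧ active(c) → red(b)]. New: open(b), red(b).
Round 4: r3 [red(b) → stale(b)]. New: stale(b).
Round 5: r7 [stale(b) ∧ swims(b) → has_feathers(c)]. New: has_feathers(c).
Round 6: r1 [has_feathers(c) → flies(y)]. New: flies(y).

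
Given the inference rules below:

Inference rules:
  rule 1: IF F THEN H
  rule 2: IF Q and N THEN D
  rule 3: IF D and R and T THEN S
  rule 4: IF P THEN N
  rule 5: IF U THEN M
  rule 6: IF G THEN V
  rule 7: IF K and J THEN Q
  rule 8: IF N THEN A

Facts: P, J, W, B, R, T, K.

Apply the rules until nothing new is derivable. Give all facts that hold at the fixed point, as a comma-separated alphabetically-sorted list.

A, B, D, J, K, N, P, Q, R, S, T, W

Round 1: rule 4 [IF P THEN N]; rule 7 [IF K and J THEN Q]. New: N, Q.
Round 2: rule 2 [IF Q and N THEN D]; rule 8 [IF N THEN A]. New: D, A.
Round 3: rule 3 [IF D and R and T THEN S]. New: S.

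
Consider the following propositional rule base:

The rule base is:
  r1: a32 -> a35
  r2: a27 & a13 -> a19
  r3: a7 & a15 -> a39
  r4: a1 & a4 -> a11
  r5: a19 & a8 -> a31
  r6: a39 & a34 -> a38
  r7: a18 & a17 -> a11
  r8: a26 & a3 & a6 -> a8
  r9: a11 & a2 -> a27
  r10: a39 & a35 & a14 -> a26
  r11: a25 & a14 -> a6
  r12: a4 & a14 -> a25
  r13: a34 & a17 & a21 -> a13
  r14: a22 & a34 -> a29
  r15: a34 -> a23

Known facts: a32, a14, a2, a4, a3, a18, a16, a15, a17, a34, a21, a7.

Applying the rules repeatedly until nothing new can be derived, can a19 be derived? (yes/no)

Round 1 fires r1, r3, r7, r12, r13, r15, giving a35, a39, a11, a25, a13, a23.
Round 2 fires r6, r9, r10, r11, giving a38, a27, a26, a6.
Round 3 fires r2, r8, giving a19, a8.
Round 4 fires r5, giving a31.
a19 appears in round 3, so it is derivable.

yes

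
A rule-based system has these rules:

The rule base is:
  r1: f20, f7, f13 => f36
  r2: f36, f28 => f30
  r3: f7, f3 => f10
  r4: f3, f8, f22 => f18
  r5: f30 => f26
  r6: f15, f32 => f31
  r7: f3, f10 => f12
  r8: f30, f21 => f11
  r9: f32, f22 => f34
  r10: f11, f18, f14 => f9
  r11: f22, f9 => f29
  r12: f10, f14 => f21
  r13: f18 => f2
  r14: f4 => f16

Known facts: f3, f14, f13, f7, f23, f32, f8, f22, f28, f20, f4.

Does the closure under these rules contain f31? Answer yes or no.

no

Round 1: r1 [f20, f7, f13 => f36]; r3 [f7, f3 => f10]; r4 [f3, f8, f22 => f18]; r9 [f32, f22 => f34]; r14 [f4 => f16]. Adds f36, f10, f18, f34, f16.
Round 2: r2 [f36, f28 => f30]; r7 [f3, f10 => f12]; r12 [f10, f14 => f21]; r13 [f18 => f2]. Adds f30, f12, f21, f2.
Round 3: r5 [f30 => f26]; r8 [f30, f21 => f11]. Adds f26, f11.
Round 4: r10 [f11, f18, f14 => f9]. Adds f9.
Round 5: r11 [f22, f9 => f29]. Adds f29.
Fixed point reached. f31 is concluded only by r6; r6 needs f15 (never derived).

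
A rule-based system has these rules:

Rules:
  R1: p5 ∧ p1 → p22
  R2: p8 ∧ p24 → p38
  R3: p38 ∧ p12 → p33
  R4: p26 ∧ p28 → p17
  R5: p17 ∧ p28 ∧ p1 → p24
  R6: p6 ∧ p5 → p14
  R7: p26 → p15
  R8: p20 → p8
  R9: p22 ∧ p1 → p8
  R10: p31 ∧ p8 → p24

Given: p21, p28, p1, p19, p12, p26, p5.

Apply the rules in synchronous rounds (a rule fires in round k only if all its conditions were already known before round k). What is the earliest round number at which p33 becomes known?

4

Round 1 — R1, R4, R7, derive p22, p17, p15.
Round 2 — R5, R9, derive p24, p8.
Round 3 — R2, derive p38.
Round 4 — R3, derive p33.
p33 first appears in round 4.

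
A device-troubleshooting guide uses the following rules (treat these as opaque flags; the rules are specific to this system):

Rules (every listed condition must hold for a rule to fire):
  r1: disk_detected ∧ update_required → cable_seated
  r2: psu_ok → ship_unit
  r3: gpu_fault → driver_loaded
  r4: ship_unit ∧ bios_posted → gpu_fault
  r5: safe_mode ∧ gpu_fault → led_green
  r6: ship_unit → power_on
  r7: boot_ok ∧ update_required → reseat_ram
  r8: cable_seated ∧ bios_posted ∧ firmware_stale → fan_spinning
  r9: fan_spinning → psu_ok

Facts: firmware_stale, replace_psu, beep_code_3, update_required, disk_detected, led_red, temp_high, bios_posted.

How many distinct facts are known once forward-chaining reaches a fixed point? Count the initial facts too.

15

[1] r1 [disk_detected ∧ update_required → cable_seated]. ⇒ new: cable_seated.
[2] r8 [cable_seated ∧ bios_posted ∧ firmware_stale → fan_spinning]. ⇒ new: fan_spinning.
[3] r9 [fan_spinning → psu_ok]. ⇒ new: psu_ok.
[4] r2 [psu_ok → ship_unit]. ⇒ new: ship_unit.
[5] r4 [ship_unit ∧ bios_posted → gpu_fault]; r6 [ship_unit → power_on]. ⇒ new: gpu_fault, power_on.
[6] r3 [gpu_fault → driver_loaded]. ⇒ new: driver_loaded.
Closure: {beep_code_3, bios_posted, cable_seated, disk_detected, driver_loaded, fan_spinning, firmware_stale, gpu_fault, led_red, power_on, psu_ok, replace_psu, ship_unit, temp_high, update_required} — 15 facts.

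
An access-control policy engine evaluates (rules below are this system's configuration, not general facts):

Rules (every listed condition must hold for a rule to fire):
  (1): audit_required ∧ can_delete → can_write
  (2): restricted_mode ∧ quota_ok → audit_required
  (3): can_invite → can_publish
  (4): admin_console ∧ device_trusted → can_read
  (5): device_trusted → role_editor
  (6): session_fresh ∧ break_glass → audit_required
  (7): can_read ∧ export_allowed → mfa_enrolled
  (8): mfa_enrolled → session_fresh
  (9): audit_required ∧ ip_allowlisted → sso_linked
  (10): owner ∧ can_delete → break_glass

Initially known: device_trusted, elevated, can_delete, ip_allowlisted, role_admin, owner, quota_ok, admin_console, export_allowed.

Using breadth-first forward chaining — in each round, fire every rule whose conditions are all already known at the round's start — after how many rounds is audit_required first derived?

4

Round 1 — (4), (5), (10), derive can_read, role_editor, break_glass.
Round 2 — (7), derive mfa_enrolled.
Round 3 — (8), derive session_fresh.
Round 4 — (6), derive audit_required.
audit_required first appears in round 4.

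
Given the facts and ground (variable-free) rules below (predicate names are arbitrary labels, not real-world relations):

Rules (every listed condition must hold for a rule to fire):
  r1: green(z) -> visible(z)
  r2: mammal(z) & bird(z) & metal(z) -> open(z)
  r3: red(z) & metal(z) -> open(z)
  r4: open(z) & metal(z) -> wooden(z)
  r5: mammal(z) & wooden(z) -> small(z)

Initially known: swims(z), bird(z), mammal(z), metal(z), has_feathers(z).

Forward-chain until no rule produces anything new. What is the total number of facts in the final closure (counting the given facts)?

8

Round 1: r2 [mammal(z) & bird(z) & metal(z) -> open(z)]. Adds open(z).
Round 2: r4 [open(z) & metal(z) -> wooden(z)]. Adds wooden(z).
Round 3: r5 [mammal(z) & wooden(z) -> small(z)]. Adds small(z).
Closure: {bird(z), has_feathers(z), mammal(z), metal(z), open(z), small(z), swims(z), wooden(z)} — 8 facts.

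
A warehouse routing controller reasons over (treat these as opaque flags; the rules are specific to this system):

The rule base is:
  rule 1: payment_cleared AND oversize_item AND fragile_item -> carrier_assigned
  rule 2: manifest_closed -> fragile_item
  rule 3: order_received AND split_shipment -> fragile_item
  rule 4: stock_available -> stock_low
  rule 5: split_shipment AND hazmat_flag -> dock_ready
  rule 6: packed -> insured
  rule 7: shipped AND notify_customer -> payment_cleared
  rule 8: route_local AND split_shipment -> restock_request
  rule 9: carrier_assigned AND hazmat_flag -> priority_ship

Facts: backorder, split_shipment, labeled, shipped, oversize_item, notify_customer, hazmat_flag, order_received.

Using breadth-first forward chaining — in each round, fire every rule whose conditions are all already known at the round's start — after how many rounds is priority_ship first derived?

3

Round 1: rule 3 [order_received AND split_shipment -> fragile_item]; rule 5 [split_shipment AND hazmat_flag -> dock_ready]; rule 7 [shipped AND notify_customer -> payment_cleared]. Adds fragile_item, dock_ready, payment_cleared.
Round 2: rule 1 [payment_cleared AND oversize_item AND fragile_item -> carrier_assigned]. Adds carrier_assigned.
Round 3: rule 9 [carrier_assigned AND hazmat_flag -> priority_ship]. Adds priority_ship.
priority_ship first appears in round 3.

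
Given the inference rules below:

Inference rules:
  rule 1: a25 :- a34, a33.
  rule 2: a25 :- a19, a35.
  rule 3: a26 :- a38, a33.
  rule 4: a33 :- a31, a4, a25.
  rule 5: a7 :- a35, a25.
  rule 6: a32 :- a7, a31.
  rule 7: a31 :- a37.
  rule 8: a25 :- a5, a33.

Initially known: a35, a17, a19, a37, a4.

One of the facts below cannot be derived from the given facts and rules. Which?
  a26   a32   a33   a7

a26

Round 1 — rule 2, rule 7, derive a25, a31.
Round 2 — rule 4, rule 5, derive a33, a7.
Round 3 — rule 6, derive a32.
Derived: a33 (round 2), a32 (round 3), a7 (round 2). a26 never appears in any round.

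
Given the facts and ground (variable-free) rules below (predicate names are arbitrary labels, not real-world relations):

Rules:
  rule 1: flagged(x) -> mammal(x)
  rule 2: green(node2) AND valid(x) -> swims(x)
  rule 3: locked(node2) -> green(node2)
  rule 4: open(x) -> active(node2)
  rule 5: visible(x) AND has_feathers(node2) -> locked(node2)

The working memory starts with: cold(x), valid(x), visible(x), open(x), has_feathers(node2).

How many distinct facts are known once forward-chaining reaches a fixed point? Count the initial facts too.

Round 1: rule 4 [open(x) -> active(node2)]; rule 5 [visible(x) AND has_feathers(node2) -> locked(node2)]. New: active(node2), locked(node2).
Round 2: rule 3 [locked(node2) -> green(node2)]. New: green(node2).
Round 3: rule 2 [green(node2) AND valid(x) -> swims(x)]. New: swims(x).
Closure: {active(node2), cold(x), green(node2), has_feathers(node2), locked(node2), open(x), swims(x), valid(x), visible(x)} — 9 facts.

9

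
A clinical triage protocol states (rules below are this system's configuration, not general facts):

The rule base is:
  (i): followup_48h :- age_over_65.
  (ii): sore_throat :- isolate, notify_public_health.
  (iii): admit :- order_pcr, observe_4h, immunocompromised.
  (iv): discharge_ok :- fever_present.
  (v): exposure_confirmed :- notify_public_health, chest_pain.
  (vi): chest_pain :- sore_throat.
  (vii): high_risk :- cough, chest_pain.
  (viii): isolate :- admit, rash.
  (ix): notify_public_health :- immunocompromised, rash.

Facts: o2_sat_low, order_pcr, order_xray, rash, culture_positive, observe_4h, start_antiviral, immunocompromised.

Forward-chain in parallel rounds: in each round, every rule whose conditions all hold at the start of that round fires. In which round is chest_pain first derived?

Round 1: (iii) [admit :- order_pcr, observe_4h, immunocompromised.]; (ix) [notify_public_health :- immunocompromised, rash.]. Adds admit, notify_public_health.
Round 2: (viii) [isolate :- admit, rash.]. Adds isolate.
Round 3: (ii) [sore_throat :- isolate, notify_public_health.]. Adds sore_throat.
Round 4: (vi) [chest_pain :- sore_throat.]. Adds chest_pain.
chest_pain first appears in round 4.

4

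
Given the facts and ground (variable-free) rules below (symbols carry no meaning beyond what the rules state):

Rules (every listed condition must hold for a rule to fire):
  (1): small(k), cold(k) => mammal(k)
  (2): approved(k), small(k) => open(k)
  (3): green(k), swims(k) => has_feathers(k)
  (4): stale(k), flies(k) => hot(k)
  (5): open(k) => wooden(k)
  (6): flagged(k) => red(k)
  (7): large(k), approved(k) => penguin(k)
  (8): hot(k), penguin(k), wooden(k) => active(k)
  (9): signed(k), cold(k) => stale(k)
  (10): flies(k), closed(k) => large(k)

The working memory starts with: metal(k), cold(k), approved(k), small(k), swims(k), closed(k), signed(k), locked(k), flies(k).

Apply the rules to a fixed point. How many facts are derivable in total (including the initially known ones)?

17

Round 1: (1) [small(k), cold(k) => mammal(k)]; (2) [approved(k), small(k) => open(k)]; (9) [signed(k), cold(k) => stale(k)]; (10) [flies(k), closed(k) => large(k)]. New: mammal(k), open(k), stale(k), large(k).
Round 2: (4) [stale(k), flies(k) => hot(k)]; (5) [open(k) => wooden(k)]; (7) [large(k), approved(k) => penguin(k)]. New: hot(k), wooden(k), penguin(k).
Round 3: (8) [hot(k), penguin(k), wooden(k) => active(k)]. New: active(k).
Closure: {active(k), approved(k), closed(k), cold(k), flies(k), hot(k), large(k), locked(k), mammal(k), metal(k), open(k), penguin(k), signed(k), small(k), stale(k), swims(k), wooden(k)} — 17 facts.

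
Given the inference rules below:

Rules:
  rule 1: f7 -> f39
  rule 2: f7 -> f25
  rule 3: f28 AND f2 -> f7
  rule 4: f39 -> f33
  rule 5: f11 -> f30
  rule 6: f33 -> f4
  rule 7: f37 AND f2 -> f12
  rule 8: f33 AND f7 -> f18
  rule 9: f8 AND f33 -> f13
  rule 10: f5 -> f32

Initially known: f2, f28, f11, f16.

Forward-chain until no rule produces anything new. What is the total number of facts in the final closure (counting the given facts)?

11

Round 1 fires rule 3, rule 5, giving f7, f30.
Round 2 fires rule 1, rule 2, giving f39, f25.
Round 3 fires rule 4, giving f33.
Round 4 fires rule 6, rule 8, giving f4, f18.
Closure: {f11, f16, f18, f2, f25, f28, f30, f33, f39, f4, f7} — 11 facts.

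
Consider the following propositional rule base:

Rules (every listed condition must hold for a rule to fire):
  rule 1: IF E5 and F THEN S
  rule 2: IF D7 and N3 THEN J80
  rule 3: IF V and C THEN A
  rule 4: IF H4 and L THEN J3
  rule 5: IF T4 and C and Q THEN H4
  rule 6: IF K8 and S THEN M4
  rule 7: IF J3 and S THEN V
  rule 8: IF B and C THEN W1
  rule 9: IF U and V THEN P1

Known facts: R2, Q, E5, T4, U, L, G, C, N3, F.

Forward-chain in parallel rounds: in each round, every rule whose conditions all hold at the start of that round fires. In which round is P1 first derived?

4

Round 1: rule 1 [IF E5 and F THEN S]; rule 5 [IF T4 and C and Q THEN H4]. Adds S, H4.
Round 2: rule 4 [IF H4 and L THEN J3]. Adds J3.
Round 3: rule 7 [IF J3 and S THEN V]. Adds V.
Round 4: rule 3 [IF V and C THEN A]; rule 9 [IF U and V THEN P1]. Adds A, P1.
P1 first appears in round 4.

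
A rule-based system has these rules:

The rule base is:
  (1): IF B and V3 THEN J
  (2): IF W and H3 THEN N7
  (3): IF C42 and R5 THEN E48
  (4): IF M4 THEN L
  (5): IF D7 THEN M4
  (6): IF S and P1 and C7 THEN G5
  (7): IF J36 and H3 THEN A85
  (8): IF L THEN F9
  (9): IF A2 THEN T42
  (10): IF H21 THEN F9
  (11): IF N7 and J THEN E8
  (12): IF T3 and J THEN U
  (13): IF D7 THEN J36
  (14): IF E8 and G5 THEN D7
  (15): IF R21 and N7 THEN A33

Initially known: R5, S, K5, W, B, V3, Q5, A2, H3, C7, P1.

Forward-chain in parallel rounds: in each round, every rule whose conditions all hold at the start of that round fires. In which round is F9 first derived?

Round 1 — (1), (2), (6), (9), derive J, N7, G5, T42.
Round 2 — (11), derive E8.
Round 3 — (14), derive D7.
Round 4 — (5), (13), derive M4, J36.
Round 5 — (4), (7), derive L, A85.
Round 6 — (8), derive F9.
F9 first appears in round 6.

6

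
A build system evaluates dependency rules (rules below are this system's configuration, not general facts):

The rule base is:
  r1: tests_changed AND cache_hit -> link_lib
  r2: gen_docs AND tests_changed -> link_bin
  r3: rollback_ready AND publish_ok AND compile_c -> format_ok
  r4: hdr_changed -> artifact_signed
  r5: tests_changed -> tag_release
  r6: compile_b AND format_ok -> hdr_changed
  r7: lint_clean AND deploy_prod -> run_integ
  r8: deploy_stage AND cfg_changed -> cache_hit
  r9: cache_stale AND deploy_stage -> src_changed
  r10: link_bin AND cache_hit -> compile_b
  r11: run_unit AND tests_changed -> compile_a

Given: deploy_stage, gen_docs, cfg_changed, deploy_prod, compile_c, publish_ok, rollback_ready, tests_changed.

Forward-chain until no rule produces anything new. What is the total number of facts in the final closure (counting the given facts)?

Round 1 — r2, r3, r5, r8, derive link_bin, format_ok, tag_release, cache_hit.
Round 2 — r1, r10, derive link_lib, compile_b.
Round 3 — r6, derive hdr_changed.
Round 4 — r4, derive artifact_signed.
Closure: {artifact_signed, cache_hit, cfg_changed, compile_b, compile_c, deploy_prod, deploy_stage, format_ok, gen_docs, hdr_changed, link_bin, link_lib, publish_ok, rollback_ready, tag_release, tests_changed} — 16 facts.

16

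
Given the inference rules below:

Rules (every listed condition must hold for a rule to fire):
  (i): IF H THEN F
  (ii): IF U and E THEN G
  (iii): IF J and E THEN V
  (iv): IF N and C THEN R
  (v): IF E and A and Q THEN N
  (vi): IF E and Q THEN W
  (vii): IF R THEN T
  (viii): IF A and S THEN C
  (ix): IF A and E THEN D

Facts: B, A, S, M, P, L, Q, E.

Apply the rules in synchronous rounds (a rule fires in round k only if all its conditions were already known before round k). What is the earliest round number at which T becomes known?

3

[1] (v) [IF E and A and Q THEN N]; (vi) [IF E and Q THEN W]; (viii) [IF A and S THEN C]; (ix) [IF A and E THEN D]. ⇒ new: N, W, C, D.
[2] (iv) [IF N and C THEN R]. ⇒ new: R.
[3] (vii) [IF R THEN T]. ⇒ new: T.
T first appears in round 3.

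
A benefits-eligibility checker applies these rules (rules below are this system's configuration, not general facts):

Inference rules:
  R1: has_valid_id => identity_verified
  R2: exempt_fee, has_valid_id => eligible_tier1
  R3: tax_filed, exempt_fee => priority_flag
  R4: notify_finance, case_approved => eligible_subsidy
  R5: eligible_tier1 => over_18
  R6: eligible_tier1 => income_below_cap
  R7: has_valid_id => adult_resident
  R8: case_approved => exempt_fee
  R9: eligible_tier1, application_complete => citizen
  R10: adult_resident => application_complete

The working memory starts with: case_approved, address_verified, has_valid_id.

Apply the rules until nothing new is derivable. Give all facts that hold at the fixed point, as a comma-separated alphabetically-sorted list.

Round 1 — R1, R7, R8, derive identity_verified, adult_resident, exempt_fee.
Round 2 — R2, R10, derive eligible_tier1, application_complete.
Round 3 — R5, R6, R9, derive over_18, income_below_cap, citizen.

address_verified, adult_resident, application_complete, case_approved, citizen, eligible_tier1, exempt_fee, has_valid_id, identity_verified, income_below_cap, over_18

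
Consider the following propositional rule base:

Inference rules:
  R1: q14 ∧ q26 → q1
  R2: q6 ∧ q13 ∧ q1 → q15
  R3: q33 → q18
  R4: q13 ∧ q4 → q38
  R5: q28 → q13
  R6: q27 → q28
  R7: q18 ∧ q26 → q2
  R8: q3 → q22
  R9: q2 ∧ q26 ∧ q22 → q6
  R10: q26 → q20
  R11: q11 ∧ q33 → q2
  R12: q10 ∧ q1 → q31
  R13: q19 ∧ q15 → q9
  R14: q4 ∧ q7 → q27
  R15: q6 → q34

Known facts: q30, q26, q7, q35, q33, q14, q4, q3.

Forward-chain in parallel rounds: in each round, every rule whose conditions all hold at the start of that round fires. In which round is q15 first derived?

Round 1 fires R1, R3, R8, R10, R14, giving q1, q18, q22, q20, q27.
Round 2 fires R6, R7, giving q28, q2.
Round 3 fires R5, R9, giving q13, q6.
Round 4 fires R2, R4, R15, giving q15, q38, q34.
q15 first appears in round 4.

4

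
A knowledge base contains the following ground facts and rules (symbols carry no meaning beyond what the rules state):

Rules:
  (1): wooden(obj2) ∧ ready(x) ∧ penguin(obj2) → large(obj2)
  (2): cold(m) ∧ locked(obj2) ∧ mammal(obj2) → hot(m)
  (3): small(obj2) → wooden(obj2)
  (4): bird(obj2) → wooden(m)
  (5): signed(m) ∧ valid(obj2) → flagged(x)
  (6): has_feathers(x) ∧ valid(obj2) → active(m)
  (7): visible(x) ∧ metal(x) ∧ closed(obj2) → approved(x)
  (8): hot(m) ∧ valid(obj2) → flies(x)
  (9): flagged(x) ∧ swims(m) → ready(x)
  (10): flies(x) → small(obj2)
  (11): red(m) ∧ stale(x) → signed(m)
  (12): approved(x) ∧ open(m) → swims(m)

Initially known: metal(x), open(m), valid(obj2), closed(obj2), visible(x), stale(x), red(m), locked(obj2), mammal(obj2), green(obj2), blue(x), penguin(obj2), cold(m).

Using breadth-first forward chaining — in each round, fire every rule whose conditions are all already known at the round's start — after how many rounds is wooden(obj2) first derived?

Round 1: (2) [cold(m) ∧ locked(obj2) ∧ mammal(obj2) → hot(m)]; (7) [visible(x) ∧ metal(x) ∧ closed(obj2) → approved(x)]; (11) [red(m) ∧ stale(x) → signed(m)]. Adds hot(m), approved(x), signed(m).
Round 2: (5) [signed(m) ∧ valid(obj2) → flagged(x)]; (8) [hot(m) ∧ valid(obj2) → flies(x)]; (12) [approved(x) ∧ open(m) → swims(m)]. Adds flagged(x), flies(x), swims(m).
Round 3: (9) [flagged(x) ∧ swims(m) → ready(x)]; (10) [flies(x) → small(obj2)]. Adds ready(x), small(obj2).
Round 4: (3) [small(obj2) → wooden(obj2)]. Adds wooden(obj2).
wooden(obj2) first appears in round 4.

4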